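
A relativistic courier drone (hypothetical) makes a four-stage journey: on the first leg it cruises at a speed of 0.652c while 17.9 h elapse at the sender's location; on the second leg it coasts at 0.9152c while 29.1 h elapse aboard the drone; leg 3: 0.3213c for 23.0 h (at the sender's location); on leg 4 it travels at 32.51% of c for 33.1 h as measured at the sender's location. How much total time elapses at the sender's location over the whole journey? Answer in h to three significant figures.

Δt = 146 h

Leg 1: 17.9 h is already measured at the sender's location.
Leg 2: γ = 1/√(1 − 0.9152²) = 1/√0.1624 = 2.481; Δt_2 = 2.481 × 29.1 = 72.21 h.
Leg 3: 23.0 h is already measured at the sender's location.
Leg 4: 33.1 h is already measured at the sender's location.
Total: 17.90 + 72.21 + 23.00 + 33.10 h.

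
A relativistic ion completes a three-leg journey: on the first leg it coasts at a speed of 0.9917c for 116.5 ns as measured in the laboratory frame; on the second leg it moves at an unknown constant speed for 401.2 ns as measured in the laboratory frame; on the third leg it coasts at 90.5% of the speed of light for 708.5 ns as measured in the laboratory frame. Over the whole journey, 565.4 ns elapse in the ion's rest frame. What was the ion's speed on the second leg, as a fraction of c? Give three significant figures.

β = 0.784

Leg 1: γ = 1/√(1 − 0.9917²) = 1/√0.01653 = 7.778; τ_1 = 116.5/7.778 = 14.98 ns.
Leg 2: speed unknown; τ_2 = 401.2/γ_2.
Leg 3: β = 0.905; γ = 1/√(1 − 0.905²) = 1/√0.1810 = 2.351; τ_3 = 708.5/2.351 = 301.4 ns.
Total proper time: 14.98 + τ_2 + 301.4 = 565.4, so τ_2 = 565.4 − 316.4 = 249.0 ns.
γ_2 = 401.2/249.0 = 1.611; β = √(1 − 1/γ²) = √0.6148.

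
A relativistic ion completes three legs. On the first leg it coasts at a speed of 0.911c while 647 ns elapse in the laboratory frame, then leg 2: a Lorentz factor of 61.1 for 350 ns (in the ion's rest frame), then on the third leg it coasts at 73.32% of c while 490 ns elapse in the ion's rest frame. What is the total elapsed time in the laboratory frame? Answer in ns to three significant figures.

Leg 1: 647 ns is already measured in the laboratory frame.
Leg 2: γ = 61.1; Δt_2 = 61.10 × 350 = 2.138×10⁴ ns.
Leg 3: β = 0.7332; γ = 1/√(1 − 0.7332²) = 1/√0.4624 = 1.471; Δt_3 = 1.471 × 490 = 720.6 ns.
Total: 647.0 + 2.138×10⁴ + 720.6 ns.

Δt = 2.28×10⁴ ns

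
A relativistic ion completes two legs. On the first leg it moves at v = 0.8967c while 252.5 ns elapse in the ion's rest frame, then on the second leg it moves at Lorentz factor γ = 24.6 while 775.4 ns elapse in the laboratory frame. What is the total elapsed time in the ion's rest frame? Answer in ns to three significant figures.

Leg 1: 252.5 ns is already measured in the ion's rest frame.
Leg 2: γ = 24.6; τ_2 = 775.4/24.60 = 31.52 ns.
Total: 252.5 + 31.52 ns.

τ = 284 ns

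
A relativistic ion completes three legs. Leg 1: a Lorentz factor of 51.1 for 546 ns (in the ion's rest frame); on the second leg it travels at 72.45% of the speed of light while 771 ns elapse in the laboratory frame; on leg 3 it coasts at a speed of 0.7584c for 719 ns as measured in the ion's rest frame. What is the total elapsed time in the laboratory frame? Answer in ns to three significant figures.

Leg 1: γ = 51.1; Δt_1 = 51.10 × 546 = 2.790×10⁴ ns.
Leg 2: 771 ns is already measured in the laboratory frame.
Leg 3: γ = 1/√(1 − 0.7584²) = 1/√0.4248 = 1.534; Δt_3 = 1.534 × 719 = 1103 ns.
Total: 2.790×10⁴ + 771.0 + 1103 ns.

Δt = 2.98×10⁴ ns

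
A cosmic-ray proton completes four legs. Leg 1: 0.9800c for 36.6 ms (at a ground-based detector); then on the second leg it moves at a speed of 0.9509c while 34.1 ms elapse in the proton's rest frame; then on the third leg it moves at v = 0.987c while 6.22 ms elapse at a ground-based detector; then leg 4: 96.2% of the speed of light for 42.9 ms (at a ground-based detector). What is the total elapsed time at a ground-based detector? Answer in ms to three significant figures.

Leg 1: 36.6 ms is already measured at a ground-based detector.
Leg 2: γ = 1/√(1 − 0.9509²) = 1/√0.09579 = 3.231; Δt_2 = 3.231 × 34.1 = 110.2 ms.
Leg 3: 6.22 ms is already measured at a ground-based detector.
Leg 4: 42.9 ms is already measured at a ground-based detector.
Total: 36.60 + 110.2 + 6.220 + 42.90 ms.

Δt = 196 ms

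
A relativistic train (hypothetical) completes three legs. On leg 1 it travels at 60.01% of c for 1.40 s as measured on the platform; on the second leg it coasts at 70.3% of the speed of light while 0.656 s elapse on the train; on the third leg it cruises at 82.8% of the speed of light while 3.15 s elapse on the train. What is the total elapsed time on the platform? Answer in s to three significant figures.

Leg 1: 1.40 s is already measured on the platform.
Leg 2: β = 0.703; γ = 1/√(1 − 0.703²) = 1/√0.5058 = 1.406; Δt_2 = 1.406 × 0.656 = 0.9224 s.
Leg 3: β = 0.828; γ = 1/√(1 − 0.828²) = 1/√0.3144 = 1.783; Δt_3 = 1.783 × 3.15 = 5.618 s.
Total: 1.400 + 0.9224 + 5.618 s.

Δt = 7.94 s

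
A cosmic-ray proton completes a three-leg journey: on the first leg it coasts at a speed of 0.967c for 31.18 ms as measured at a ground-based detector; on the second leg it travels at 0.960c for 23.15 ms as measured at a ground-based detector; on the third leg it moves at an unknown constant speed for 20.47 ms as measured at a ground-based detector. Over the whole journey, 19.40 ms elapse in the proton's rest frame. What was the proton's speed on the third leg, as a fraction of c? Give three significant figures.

Leg 1: γ = 1/√(1 − 0.967²) = 1/√0.06491 = 3.925; τ_1 = 31.18/3.925 = 7.944 ms.
Leg 2: γ = 1/√(1 − 0.960²) = 25/7 ≈ 3.571; τ_2 = 23.15/3.571 = 6.482 ms.
Leg 3: speed unknown; τ_3 = 20.47/γ_3.
Total proper time: 7.944 + 6.482 + τ_3 = 19.40, so τ_3 = 19.40 − 14.43 = 4.974 ms.
γ_3 = 20.47/4.974 = 4.115; β = √(1 − 1/γ²) = √0.9410.

β = 0.970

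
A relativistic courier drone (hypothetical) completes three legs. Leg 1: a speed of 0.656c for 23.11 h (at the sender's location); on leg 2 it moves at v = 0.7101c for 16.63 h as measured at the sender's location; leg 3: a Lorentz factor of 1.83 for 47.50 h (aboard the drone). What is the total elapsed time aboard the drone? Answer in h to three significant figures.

Leg 1: γ = 1/√(1 − 0.656²) = 1/√0.5697 = 1.325; τ_1 = 23.11/1.325 = 17.44 h.
Leg 2: γ = 1/√(1 − 0.7101²) = 1/√0.4958 = 1.420; τ_2 = 16.63/1.420 = 11.71 h.
Leg 3: 47.50 h is already measured aboard the drone.
Total: 17.44 + 11.71 + 47.50 h.

τ = 76.7 h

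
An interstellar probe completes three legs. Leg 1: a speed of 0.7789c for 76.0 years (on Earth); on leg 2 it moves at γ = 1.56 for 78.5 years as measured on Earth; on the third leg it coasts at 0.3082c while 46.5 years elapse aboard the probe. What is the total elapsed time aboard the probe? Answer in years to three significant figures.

τ = 144 years

Leg 1: γ = 1/√(1 − 0.7789²) = 1/√0.3933 = 1.595; τ_1 = 76.0/1.595 = 47.66 years.
Leg 2: γ = 1.56; τ_2 = 78.5/1.560 = 50.32 years.
Leg 3: 46.5 years is already measured aboard the probe.
Total: 47.66 + 50.32 + 46.50 years.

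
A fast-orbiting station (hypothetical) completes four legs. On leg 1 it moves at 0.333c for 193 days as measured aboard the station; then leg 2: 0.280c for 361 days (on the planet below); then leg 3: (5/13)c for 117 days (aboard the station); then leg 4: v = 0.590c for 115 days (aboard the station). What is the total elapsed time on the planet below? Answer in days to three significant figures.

Δt = 835 days

Leg 1: γ = 1/√(1 − 0.333²) = 1/√0.8891 = 1.061; Δt_1 = 1.061 × 193 = 204.7 days.
Leg 2: 361 days is already measured on the planet below.
Leg 3: γ = 1/√(1 − (5/13)²) = 13/12 ≈ 1.083; Δt_3 = 1.083 × 117 = 126.7 days.
Leg 4: γ = 1/√(1 − 0.590²) = 1/√0.6519 = 1.239; Δt_4 = 1.239 × 115 = 142.4 days.
Total: 204.7 + 361.0 + 126.7 + 142.4 days.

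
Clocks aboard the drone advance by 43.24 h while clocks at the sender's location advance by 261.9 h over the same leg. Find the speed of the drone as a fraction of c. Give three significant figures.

The proper time is measured aboard the drone (both events occur at the drone's location); Δt is measured at the sender's location. γ = Δt/τ = 261.9/43.24 = 6.057.
β = √(1 − 1/γ²) = √(1 − 0.02726) = √0.9727

v = 0.986c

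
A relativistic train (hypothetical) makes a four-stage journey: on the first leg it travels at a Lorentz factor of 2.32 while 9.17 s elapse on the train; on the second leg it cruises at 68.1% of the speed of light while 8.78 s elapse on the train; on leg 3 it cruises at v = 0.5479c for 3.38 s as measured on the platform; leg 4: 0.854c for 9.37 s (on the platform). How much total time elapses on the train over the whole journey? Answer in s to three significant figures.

τ = 25.7 s

Leg 1: 9.17 s is already measured on the train.
Leg 2: 8.78 s is already measured on the train.
Leg 3: γ = 1/√(1 − 0.5479²) = 1/√0.6998 = 1.195; τ_3 = 3.38/1.195 = 2.828 s.
Leg 4: γ = 1/√(1 − 0.854²) = 1/√0.2707 = 1.922; τ_4 = 9.37/1.922 = 4.875 s.
Total: 9.170 + 8.780 + 2.828 + 4.875 s.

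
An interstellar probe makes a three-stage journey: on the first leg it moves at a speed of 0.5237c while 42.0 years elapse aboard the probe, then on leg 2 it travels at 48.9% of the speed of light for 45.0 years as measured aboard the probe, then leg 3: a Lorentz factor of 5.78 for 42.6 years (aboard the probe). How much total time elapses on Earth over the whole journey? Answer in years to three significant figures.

Δt = 347 years

Leg 1: γ = 1/√(1 − 0.5237²) = 1/√0.7257 = 1.174; Δt_1 = 1.174 × 42.0 = 49.30 years.
Leg 2: β = 0.489; γ = 1/√(1 − 0.489²) = 1/√0.7609 = 1.146; Δt_2 = 1.146 × 45.0 = 51.59 years.
Leg 3: γ = 5.78; Δt_3 = 5.780 × 42.6 = 246.2 years.
Total: 49.30 + 51.59 + 246.2 years.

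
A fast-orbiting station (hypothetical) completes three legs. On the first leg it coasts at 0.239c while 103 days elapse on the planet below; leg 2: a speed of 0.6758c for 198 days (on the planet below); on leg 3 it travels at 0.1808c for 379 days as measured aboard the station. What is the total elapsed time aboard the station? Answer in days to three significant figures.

τ = 625 days

Leg 1: γ = 1/√(1 − 0.239²) = 1/√0.9429 = 1.030; τ_1 = 103/1.030 = 100.0 days.
Leg 2: γ = 1/√(1 − 0.6758²) = 1/√0.5433 = 1.357; τ_2 = 198/1.357 = 145.9 days.
Leg 3: 379 days is already measured aboard the station.
Total: 100.0 + 145.9 + 379.0 days.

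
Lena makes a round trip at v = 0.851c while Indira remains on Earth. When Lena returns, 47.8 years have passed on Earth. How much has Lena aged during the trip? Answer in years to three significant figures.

γ = 1/√(1 − 0.851²) = 1/√0.2758 = 1.904
Lena's clock measures proper time along the trip: τ = Δt/γ = 47.8/1.904 years.

τ = 25.1 years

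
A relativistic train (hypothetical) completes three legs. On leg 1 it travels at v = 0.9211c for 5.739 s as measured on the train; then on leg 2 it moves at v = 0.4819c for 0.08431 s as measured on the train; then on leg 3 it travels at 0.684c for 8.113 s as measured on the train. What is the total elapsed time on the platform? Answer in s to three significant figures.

Δt = 26.0 s

Leg 1: γ = 1/√(1 − 0.9211²) = 1/√0.1516 = 2.569; Δt_1 = 2.569 × 5.739 = 14.74 s.
Leg 2: γ = 1/√(1 − 0.4819²) = 1/√0.7678 = 1.141; Δt_2 = 1.141 × 0.08431 = 0.09622 s.
Leg 3: γ = 1/√(1 − 0.684²) = 1/√0.5321 = 1.371; Δt_3 = 1.371 × 8.113 = 11.12 s.
Total: 14.74 + 0.09622 + 11.12 s.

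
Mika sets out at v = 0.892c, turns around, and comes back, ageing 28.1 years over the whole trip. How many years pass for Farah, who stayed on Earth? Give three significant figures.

Δt = 62.2 years

γ = 1/√(1 − 0.892²) = 1/√0.2043 = 2.212
Earth-frame duration is the dilated interval: Δt = γτ = 2.212 × 28.1 years.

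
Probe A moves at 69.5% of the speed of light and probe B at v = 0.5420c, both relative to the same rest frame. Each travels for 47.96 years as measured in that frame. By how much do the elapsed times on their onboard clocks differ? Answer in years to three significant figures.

A: β = 0.695; γ = 1/√(1 − 0.695²) = 1/√0.5170 = 1.391; τ_A = 47.96/1.391 = 34.48 years.
B: γ = 1/√(1 − 0.5420²) = 1/√0.7062 = 1.190; τ_B = 47.96/1.190 = 40.30 years.

|τ_A − τ_B| = 5.82 years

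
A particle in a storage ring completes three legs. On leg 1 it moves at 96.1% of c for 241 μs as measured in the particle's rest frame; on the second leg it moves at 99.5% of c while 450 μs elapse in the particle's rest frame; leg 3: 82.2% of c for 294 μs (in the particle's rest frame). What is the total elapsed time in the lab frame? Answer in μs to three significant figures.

Leg 1: β = 0.961; γ = 1/√(1 − 0.961²) = 1/√0.07648 = 3.616; Δt_1 = 3.616 × 241 = 871.5 μs.
Leg 2: β = 0.995; γ = 1/√(1 − 0.995²) = 1/√0.009975 = 10.01; Δt_2 = 10.01 × 450 = 4506 μs.
Leg 3: β = 0.822; γ = 1/√(1 − 0.822²) = 1/√0.3243 = 1.756; Δt_3 = 1.756 × 294 = 516.3 μs.
Total: 871.5 + 4506 + 516.3 μs.

Δt = 5890 μs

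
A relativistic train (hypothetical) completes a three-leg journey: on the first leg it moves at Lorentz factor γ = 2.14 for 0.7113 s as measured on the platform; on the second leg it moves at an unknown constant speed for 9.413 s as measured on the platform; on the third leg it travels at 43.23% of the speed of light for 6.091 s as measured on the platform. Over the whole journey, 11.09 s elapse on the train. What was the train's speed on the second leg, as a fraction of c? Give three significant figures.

Leg 1: γ = 2.14; τ_1 = 0.7113/2.140 = 0.3324 s.
Leg 2: speed unknown; τ_2 = 9.413/γ_2.
Leg 3: β = 0.4323; γ = 1/√(1 − 0.4323²) = 1/√0.8131 = 1.109; τ_3 = 6.091/1.109 = 5.492 s.
Total proper time: 0.3324 + τ_2 + 5.492 = 11.09, so τ_2 = 11.09 − 5.825 = 5.265 s.
γ_2 = 9.413/5.265 = 1.788; β = √(1 − 1/γ²) = √0.6871.

β = 0.829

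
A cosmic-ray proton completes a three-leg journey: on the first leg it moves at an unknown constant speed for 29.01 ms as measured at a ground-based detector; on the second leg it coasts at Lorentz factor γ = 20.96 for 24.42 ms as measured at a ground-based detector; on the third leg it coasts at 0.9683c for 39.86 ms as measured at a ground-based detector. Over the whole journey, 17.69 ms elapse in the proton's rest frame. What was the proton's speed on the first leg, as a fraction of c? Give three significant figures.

Leg 1: speed unknown; τ_1 = 29.01/γ_1.
Leg 2: γ = 20.96; τ_2 = 24.42/20.96 = 1.165 ms.
Leg 3: γ = 1/√(1 − 0.9683²) = 1/√0.06240 = 4.003; τ_3 = 39.86/4.003 = 9.957 ms.
Total proper time: τ_1 + 1.165 + 9.957 = 17.69, so τ_1 = 17.69 − 11.12 = 6.568 ms.
γ_1 = 29.01/6.568 = 4.417; β = √(1 − 1/γ²) = √0.9487.

β = 0.974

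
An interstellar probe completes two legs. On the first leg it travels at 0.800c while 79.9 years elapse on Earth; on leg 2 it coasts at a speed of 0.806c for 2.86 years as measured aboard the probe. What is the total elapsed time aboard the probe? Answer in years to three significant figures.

Leg 1: γ = 1/√(1 − 0.800²) = 5/3 ≈ 1.667; τ_1 = 79.9/1.667 = 47.94 years.
Leg 2: 2.86 years is already measured aboard the probe.
Total: 47.94 + 2.860 years.

τ = 50.8 years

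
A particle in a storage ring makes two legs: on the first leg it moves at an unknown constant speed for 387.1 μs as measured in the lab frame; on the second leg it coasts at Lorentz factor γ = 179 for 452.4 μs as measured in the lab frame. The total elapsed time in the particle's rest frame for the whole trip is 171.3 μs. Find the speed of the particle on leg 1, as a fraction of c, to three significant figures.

Leg 1: speed unknown; τ_1 = 387.1/γ_1.
Leg 2: γ = 179; τ_2 = 452.4/179.0 = 2.527 μs.
Total proper time: τ_1 + 2.527 = 171.3, so τ_1 = 171.3 − 2.527 = 168.8 μs.
γ_1 = 387.1/168.8 = 2.294; β = √(1 − 1/γ²) = √0.8099.

β = 0.900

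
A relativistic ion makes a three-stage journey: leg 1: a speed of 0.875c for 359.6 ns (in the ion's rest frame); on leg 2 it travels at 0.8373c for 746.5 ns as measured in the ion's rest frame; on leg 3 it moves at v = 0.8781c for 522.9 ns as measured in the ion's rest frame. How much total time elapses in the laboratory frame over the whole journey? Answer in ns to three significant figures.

Leg 1: γ = 1/√(1 − 0.875²) = 1/√0.2344 = 2.066; Δt_1 = 2.066 × 359.6 = 742.8 ns.
Leg 2: γ = 1/√(1 − 0.8373²) = 1/√0.2989 = 1.829; Δt_2 = 1.829 × 746.5 = 1365 ns.
Leg 3: γ = 1/√(1 − 0.8781²) = 1/√0.2289 = 2.090; Δt_3 = 2.090 × 522.9 = 1093 ns.
Total: 742.8 + 1365 + 1093 ns.

Δt = 3200 ns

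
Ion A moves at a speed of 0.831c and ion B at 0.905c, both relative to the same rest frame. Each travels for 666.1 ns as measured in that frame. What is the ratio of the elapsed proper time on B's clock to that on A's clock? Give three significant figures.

τ_B/τ_A = 0.765

A: γ = 1/√(1 − 0.831²) = 1/√0.3094 = 1.798. B: γ = 1/√(1 − 0.905²) = 1/√0.1810 = 2.351.
τ_A/τ_B = γ_B/γ_A = 2.351/1.798 = 1.308, so τ_B/τ_A = 0.7648.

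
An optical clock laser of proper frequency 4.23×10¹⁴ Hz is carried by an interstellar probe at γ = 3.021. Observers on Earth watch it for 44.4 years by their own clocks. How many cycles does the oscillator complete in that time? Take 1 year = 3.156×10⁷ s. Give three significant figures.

γ = 3.021
During 44.4 years of lab time, the oscillator's proper time advances by τ = Δt/γ = 44.4/3.021 = 14.70 years = 4.638×10⁸ s.
N = f × τ = 4.23×10¹⁴ × 4.638×10⁸ = 1.962×10²³.

N = 1.96×10²³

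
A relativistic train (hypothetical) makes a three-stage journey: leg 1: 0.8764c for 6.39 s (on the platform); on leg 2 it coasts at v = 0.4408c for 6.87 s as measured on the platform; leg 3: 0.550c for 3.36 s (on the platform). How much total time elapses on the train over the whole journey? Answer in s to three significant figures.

τ = 12.1 s

Leg 1: γ = 1/√(1 − 0.8764²) = 1/√0.2319 = 2.076; τ_1 = 6.39/2.076 = 3.077 s.
Leg 2: γ = 1/√(1 − 0.4408²) = 1/√0.8057 = 1.114; τ_2 = 6.87/1.114 = 6.167 s.
Leg 3: γ = 1/√(1 − 0.550²) = 1/√0.6975 = 1.197; τ_3 = 3.36/1.197 = 2.806 s.
Total: 3.077 + 6.167 + 2.806 s.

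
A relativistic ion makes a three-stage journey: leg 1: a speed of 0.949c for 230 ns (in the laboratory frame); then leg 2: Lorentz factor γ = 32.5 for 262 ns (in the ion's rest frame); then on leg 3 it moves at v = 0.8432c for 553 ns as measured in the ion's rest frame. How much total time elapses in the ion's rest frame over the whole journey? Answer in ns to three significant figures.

τ = 888 ns

Leg 1: γ = 1/√(1 − 0.949²) = 1/√0.09940 = 3.172; τ_1 = 230/3.172 = 72.51 ns.
Leg 2: 262 ns is already measured in the ion's rest frame.
Leg 3: 553 ns is already measured in the ion's rest frame.
Total: 72.51 + 262.0 + 553.0 ns.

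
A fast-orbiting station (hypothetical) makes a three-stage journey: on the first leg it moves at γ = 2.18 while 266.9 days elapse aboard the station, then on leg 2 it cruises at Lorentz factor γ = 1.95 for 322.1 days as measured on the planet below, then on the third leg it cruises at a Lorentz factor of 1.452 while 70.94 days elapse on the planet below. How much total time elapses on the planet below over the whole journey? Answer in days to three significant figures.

Leg 1: γ = 2.18; Δt_1 = 2.180 × 266.9 = 581.8 days.
Leg 2: 322.1 days is already measured on the planet below.
Leg 3: 70.94 days is already measured on the planet below.
Total: 581.8 + 322.1 + 70.94 days.

Δt = 975 days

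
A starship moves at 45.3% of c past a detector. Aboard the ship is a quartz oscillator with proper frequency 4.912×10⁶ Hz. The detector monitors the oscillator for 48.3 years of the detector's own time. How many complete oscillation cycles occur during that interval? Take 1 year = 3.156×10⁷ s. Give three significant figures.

N = 6.68×10¹⁵

β = 0.453; γ = 1/√(1 − 0.453²) = 1/√0.7948 = 1.122
During 48.3 years of lab time, the oscillator's proper time advances by τ = Δt/γ = 48.3/1.122 = 43.06 years = 1.359×10⁹ s.
N = f × τ = 4.912×10⁶ × 1.359×10⁹ = 6.675×10¹⁵.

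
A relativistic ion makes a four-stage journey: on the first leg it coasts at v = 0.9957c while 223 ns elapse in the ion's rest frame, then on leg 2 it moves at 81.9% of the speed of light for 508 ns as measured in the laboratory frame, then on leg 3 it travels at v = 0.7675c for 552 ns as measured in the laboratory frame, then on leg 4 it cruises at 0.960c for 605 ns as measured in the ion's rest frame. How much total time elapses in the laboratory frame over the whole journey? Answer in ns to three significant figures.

Leg 1: γ = 1/√(1 − 0.9957²) = 1/√0.008582 = 10.79; Δt_1 = 10.79 × 223 = 2407 ns.
Leg 2: 508 ns is already measured in the laboratory frame.
Leg 3: 552 ns is already measured in the laboratory frame.
Leg 4: γ = 1/√(1 − 0.960²) = 25/7 ≈ 3.571; Δt_4 = 3.571 × 605 = 2161 ns.
Total: 2407 + 508.0 + 552.0 + 2161 ns.

Δt = 5630 ns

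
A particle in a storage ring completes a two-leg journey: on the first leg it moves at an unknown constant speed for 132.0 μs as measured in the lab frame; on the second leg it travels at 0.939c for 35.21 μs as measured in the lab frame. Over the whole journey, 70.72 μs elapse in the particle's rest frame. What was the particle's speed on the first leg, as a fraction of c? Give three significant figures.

β = 0.896

Leg 1: speed unknown; τ_1 = 132.0/γ_1.
Leg 2: γ = 1/√(1 − 0.939²) = 1/√0.1183 = 2.908; τ_2 = 35.21/2.908 = 12.11 μs.
Total proper time: τ_1 + 12.11 = 70.72, so τ_1 = 70.72 − 12.11 = 58.61 μs.
γ_1 = 132.0/58.61 = 2.252; β = √(1 − 1/γ²) = √0.8028.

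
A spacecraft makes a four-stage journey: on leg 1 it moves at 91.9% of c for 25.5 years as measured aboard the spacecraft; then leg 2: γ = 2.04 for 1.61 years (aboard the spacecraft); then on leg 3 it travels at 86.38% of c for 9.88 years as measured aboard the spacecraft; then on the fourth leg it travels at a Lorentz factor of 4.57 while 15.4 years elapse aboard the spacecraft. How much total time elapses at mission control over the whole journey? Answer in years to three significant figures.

Δt = 158 years

Leg 1: β = 0.919; γ = 1/√(1 − 0.919²) = 1/√0.1554 = 2.536; Δt_1 = 2.536 × 25.5 = 64.68 years.
Leg 2: γ = 2.04; Δt_2 = 2.040 × 1.61 = 3.284 years.
Leg 3: β = 0.8638; γ = 1/√(1 − 0.8638²) = 1/√0.2538 = 1.985; Δt_3 = 1.985 × 9.88 = 19.61 years.
Leg 4: γ = 4.57; Δt_4 = 4.570 × 15.4 = 70.38 years.
Total: 64.68 + 3.284 + 19.61 + 70.38 years.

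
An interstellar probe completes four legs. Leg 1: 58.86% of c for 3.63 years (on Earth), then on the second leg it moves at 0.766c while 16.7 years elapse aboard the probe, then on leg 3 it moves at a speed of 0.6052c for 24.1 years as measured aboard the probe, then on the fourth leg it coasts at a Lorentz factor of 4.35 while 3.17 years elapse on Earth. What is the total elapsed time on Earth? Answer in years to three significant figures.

Δt = 63.1 years

Leg 1: 3.63 years is already measured on Earth.
Leg 2: γ = 1/√(1 − 0.766²) = 1/√0.4132 = 1.556; Δt_2 = 1.556 × 16.7 = 25.98 years.
Leg 3: γ = 1/√(1 − 0.6052²) = 1/√0.6337 = 1.256; Δt_3 = 1.256 × 24.1 = 30.27 years.
Leg 4: 3.17 years is already measured on Earth.
Total: 3.630 + 25.98 + 30.27 + 3.170 years.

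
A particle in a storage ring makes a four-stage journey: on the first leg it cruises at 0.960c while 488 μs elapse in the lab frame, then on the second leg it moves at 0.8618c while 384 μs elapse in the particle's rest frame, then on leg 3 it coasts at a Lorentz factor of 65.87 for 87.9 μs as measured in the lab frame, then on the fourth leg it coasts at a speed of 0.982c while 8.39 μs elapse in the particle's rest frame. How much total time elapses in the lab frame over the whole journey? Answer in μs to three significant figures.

Leg 1: 488 μs is already measured in the lab frame.
Leg 2: γ = 1/√(1 − 0.8618²) = 1/√0.2573 = 1.971; Δt_2 = 1.971 × 384 = 757.0 μs.
Leg 3: 87.9 μs is already measured in the lab frame.
Leg 4: γ = 1/√(1 − 0.982²) = 1/√0.03568 = 5.294; Δt_4 = 5.294 × 8.39 = 44.42 μs.
Total: 488.0 + 757.0 + 87.90 + 44.42 μs.

Δt = 1380 μs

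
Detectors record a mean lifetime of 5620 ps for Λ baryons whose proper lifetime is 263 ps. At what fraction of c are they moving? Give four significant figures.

γ = Δt/τ₀ = 5620/263 = 21.37
β = √(1 − 1/γ²) = √(1 − 0.002190) = √0.9978

v = 0.9989c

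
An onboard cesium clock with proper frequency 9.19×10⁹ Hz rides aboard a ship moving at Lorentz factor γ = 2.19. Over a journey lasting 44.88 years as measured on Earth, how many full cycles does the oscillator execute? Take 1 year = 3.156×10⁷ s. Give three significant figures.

γ = 2.19
The oscillator's own cycle count is N = f × τ where τ is the proper time on the ship. τ = Δt/γ = 44.88/2.190 = 20.49 years = 6.468×10⁸ s.
N = 9.19×10⁹ × 6.468×10⁸ = 5.944×10¹⁸.

N = 5.94×10¹⁸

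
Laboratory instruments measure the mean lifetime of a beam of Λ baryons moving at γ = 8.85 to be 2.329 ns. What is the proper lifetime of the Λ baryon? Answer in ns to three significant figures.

γ = 8.85
The lab-frame lifetime is the dilated interval; the proper lifetime is τ₀ = Δt/γ = 2.329/8.850 ns.

τ₀ = 0.263 ns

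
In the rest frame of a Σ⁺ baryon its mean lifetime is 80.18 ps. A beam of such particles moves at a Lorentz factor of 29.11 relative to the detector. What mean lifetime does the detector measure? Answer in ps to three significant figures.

γ = 29.11
The rest-frame lifetime is the proper time; the lab measures the dilated interval Δt = γτ₀ = 29.11 × 80.18 ps.

Δt = 2330 ps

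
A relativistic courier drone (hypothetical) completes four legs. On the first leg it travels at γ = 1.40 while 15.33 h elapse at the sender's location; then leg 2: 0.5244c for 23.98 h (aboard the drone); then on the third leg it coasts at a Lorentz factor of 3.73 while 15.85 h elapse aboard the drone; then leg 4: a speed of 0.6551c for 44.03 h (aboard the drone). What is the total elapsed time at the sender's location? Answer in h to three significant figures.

Leg 1: 15.33 h is already measured at the sender's location.
Leg 2: γ = 1/√(1 − 0.5244²) = 1/√0.7250 = 1.174; Δt_2 = 1.174 × 23.98 = 28.16 h.
Leg 3: γ = 3.73; Δt_3 = 3.730 × 15.85 = 59.12 h.
Leg 4: γ = 1/√(1 − 0.6551²) = 1/√0.5708 = 1.324; Δt_4 = 1.324 × 44.03 = 58.28 h.
Total: 15.33 + 28.16 + 59.12 + 58.28 h.

Δt = 161 h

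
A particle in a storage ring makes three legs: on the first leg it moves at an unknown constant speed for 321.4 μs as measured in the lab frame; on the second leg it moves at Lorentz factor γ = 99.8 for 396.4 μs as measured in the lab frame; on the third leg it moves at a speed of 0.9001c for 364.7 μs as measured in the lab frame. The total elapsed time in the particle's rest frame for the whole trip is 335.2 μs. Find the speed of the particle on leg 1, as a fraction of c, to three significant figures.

Leg 1: speed unknown; τ_1 = 321.4/γ_1.
Leg 2: γ = 99.8; τ_2 = 396.4/99.80 = 3.972 μs.
Leg 3: γ = 1/√(1 − 0.9001²) = 1/√0.1898 = 2.295; τ_3 = 364.7/2.295 = 158.9 μs.
Total proper time: τ_1 + 3.972 + 158.9 = 335.2, so τ_1 = 335.2 − 162.9 = 172.3 μs.
γ_1 = 321.4/172.3 = 1.865; β = √(1 − 1/γ²) = √0.7125.

β = 0.844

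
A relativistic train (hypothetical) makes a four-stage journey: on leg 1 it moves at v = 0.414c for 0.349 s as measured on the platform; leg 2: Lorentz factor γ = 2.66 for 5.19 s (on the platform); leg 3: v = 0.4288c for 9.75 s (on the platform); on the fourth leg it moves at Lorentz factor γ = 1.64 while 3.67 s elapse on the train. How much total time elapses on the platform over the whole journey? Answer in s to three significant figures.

Δt = 21.3 s

Leg 1: 0.349 s is already measured on the platform.
Leg 2: 5.19 s is already measured on the platform.
Leg 3: 9.75 s is already measured on the platform.
Leg 4: γ = 1.64; Δt_4 = 1.640 × 3.67 = 6.019 s.
Total: 0.3490 + 5.190 + 9.750 + 6.019 s.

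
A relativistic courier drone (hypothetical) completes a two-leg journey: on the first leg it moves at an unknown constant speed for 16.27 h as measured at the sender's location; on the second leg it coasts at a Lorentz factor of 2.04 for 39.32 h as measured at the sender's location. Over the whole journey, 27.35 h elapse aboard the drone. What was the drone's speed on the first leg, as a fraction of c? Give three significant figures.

Leg 1: speed unknown; τ_1 = 16.27/γ_1.
Leg 2: γ = 2.04; τ_2 = 39.32/2.040 = 19.27 h.
Total proper time: τ_1 + 19.27 = 27.35, so τ_1 = 27.35 − 19.27 = 8.075 h.
γ_1 = 16.27/8.075 = 2.015; β = √(1 − 1/γ²) = √0.7536.

β = 0.868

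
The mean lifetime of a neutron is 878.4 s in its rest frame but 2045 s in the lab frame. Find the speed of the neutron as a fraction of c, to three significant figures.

v = 0.903c

γ = Δt/τ₀ = 2045/878.4 = 2.328
β = √(1 − 1/γ²) = √(1 − 0.1845) = √0.8155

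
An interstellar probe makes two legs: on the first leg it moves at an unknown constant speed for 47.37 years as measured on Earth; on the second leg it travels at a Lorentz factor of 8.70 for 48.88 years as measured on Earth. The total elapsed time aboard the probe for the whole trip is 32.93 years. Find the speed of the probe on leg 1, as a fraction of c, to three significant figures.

β = 0.817

Leg 1: speed unknown; τ_1 = 47.37/γ_1.
Leg 2: γ = 8.70; τ_2 = 48.88/8.700 = 5.618 years.
Total proper time: τ_1 + 5.618 = 32.93, so τ_1 = 32.93 − 5.618 = 27.31 years.
γ_1 = 47.37/27.31 = 1.734; β = √(1 − 1/γ²) = √0.6676.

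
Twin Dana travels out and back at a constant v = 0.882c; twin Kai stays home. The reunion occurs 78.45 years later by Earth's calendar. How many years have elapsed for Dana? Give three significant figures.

τ = 37.0 years

γ = 1/√(1 − 0.882²) = 1/√0.2221 = 2.122
Dana's clock measures proper time along the trip: τ = Δt/γ = 78.45/2.122 years.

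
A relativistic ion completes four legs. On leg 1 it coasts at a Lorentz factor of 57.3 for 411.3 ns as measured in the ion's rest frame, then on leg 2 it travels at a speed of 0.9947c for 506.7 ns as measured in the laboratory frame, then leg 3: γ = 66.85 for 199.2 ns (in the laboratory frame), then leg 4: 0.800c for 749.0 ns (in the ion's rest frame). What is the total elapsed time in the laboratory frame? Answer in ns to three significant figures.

Δt = 2.55×10⁴ ns

Leg 1: γ = 57.3; Δt_1 = 57.30 × 411.3 = 2.357×10⁴ ns.
Leg 2: 506.7 ns is already measured in the laboratory frame.
Leg 3: 199.2 ns is already measured in the laboratory frame.
Leg 4: γ = 1/√(1 − 0.800²) = 5/3 ≈ 1.667; Δt_4 = 1.667 × 749.0 = 1248 ns.
Total: 2.357×10⁴ + 506.7 + 199.2 + 1248 ns.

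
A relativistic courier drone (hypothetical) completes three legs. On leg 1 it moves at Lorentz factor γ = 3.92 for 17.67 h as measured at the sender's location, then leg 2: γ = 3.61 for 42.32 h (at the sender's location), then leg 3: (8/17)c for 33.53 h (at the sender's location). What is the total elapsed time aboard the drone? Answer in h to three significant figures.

τ = 45.8 h

Leg 1: γ = 3.92; τ_1 = 17.67/3.920 = 4.508 h.
Leg 2: γ = 3.61; τ_2 = 42.32/3.610 = 11.72 h.
Leg 3: γ = 1/√(1 − (8/17)²) = 17/15 ≈ 1.133; τ_3 = 33.53/1.133 = 29.59 h.
Total: 4.508 + 11.72 + 29.59 h.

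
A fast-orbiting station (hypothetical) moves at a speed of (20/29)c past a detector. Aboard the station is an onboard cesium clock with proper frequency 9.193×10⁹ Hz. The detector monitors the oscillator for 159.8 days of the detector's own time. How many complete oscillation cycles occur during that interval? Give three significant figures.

N = 9.19×10¹⁶

γ = 1/√(1 − (20/29)²) = 29/21 ≈ 1.381
During 159.8 days of lab time, the oscillator's proper time advances by τ = Δt/γ = 159.8/1.381 = 115.7 days = 9.998×10⁶ s.
N = f × τ = 9.193×10⁹ × 9.998×10⁶ = 9.191×10¹⁶.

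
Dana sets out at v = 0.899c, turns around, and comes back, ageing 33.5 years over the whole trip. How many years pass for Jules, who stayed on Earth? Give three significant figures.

γ = 1/√(1 − 0.899²) = 1/√0.1918 = 2.283
Earth-frame duration is the dilated interval: Δt = γτ = 2.283 × 33.5 years.

Δt = 76.5 years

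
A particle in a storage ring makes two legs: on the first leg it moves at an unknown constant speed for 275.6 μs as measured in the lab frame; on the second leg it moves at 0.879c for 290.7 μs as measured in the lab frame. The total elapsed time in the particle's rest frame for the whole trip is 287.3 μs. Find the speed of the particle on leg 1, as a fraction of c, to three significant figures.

β = 0.842

Leg 1: speed unknown; τ_1 = 275.6/γ_1.
Leg 2: γ = 1/√(1 − 0.879²) = 1/√0.2274 = 2.097; τ_2 = 290.7/2.097 = 138.6 μs.
Total proper time: τ_1 + 138.6 = 287.3, so τ_1 = 287.3 − 138.6 = 148.7 μs.
γ_1 = 275.6/148.7 = 1.854; β = √(1 − 1/γ²) = √0.7089.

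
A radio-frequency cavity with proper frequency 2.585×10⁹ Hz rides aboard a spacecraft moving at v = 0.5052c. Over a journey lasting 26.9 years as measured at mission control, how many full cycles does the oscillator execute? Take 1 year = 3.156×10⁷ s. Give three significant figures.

γ = 1/√(1 − 0.5052²) = 1/√0.7448 = 1.159
The oscillator's own cycle count is N = f × τ where τ is the proper time aboard the spacecraft. τ = Δt/γ = 26.9/1.159 = 23.21 years = 7.327×10⁸ s.
N = 2.585×10⁹ × 7.327×10⁸ = 1.894×10¹⁸.

N = 1.89×10¹⁸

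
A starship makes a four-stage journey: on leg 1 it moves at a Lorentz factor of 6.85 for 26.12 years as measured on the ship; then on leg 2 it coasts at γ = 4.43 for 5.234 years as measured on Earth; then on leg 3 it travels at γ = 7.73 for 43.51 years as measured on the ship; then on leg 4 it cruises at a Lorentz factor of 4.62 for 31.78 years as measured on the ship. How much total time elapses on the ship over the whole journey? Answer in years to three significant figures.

τ = 103 years

Leg 1: 26.12 years is already measured on the ship.
Leg 2: γ = 4.43; τ_2 = 5.234/4.430 = 1.181 years.
Leg 3: 43.51 years is already measured on the ship.
Leg 4: 31.78 years is already measured on the ship.
Total: 26.12 + 1.181 + 43.51 + 31.78 years.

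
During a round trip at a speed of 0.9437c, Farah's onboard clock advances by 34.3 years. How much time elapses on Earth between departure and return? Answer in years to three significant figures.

Δt = 104 years

γ = 1/√(1 − 0.9437²) = 1/√0.1094 = 3.023
Earth-frame duration is the dilated interval: Δt = γτ = 3.023 × 34.3 years.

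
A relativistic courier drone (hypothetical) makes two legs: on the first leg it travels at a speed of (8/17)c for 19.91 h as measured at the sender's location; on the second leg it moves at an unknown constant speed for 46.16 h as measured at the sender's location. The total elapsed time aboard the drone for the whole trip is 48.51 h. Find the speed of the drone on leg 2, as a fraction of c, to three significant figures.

Leg 1: γ = 1/√(1 − (8/17)²) = 17/15 ≈ 1.133; τ_1 = 19.91/1.133 = 17.57 h.
Leg 2: speed unknown; τ_2 = 46.16/γ_2.
Total proper time: 17.57 + τ_2 = 48.51, so τ_2 = 48.51 − 17.57 = 30.94 h.
γ_2 = 46.16/30.94 = 1.492; β = √(1 − 1/γ²) = √0.5507.

β = 0.742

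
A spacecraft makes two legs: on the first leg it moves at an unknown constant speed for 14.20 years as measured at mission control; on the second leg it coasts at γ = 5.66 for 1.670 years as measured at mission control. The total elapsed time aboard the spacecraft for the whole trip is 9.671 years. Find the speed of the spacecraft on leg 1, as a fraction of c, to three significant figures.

Leg 1: speed unknown; τ_1 = 14.20/γ_1.
Leg 2: γ = 5.66; τ_2 = 1.670/5.660 = 0.2951 years.
Total proper time: τ_1 + 0.2951 = 9.671, so τ_1 = 9.671 − 0.2951 = 9.376 years.
γ_1 = 14.20/9.376 = 1.515; β = √(1 − 1/γ²) = √0.5640.

β = 0.751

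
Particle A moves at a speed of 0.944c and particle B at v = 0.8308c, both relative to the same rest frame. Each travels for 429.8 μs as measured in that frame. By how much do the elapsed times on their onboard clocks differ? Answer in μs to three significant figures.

A: γ = 1/√(1 − 0.944²) = 1/√0.1089 = 3.031; τ_A = 429.8/3.031 = 141.8 μs.
B: γ = 1/√(1 − 0.8308²) = 1/√0.3098 = 1.797; τ_B = 429.8/1.797 = 239.2 μs.

|τ_A − τ_B| = 97.4 μs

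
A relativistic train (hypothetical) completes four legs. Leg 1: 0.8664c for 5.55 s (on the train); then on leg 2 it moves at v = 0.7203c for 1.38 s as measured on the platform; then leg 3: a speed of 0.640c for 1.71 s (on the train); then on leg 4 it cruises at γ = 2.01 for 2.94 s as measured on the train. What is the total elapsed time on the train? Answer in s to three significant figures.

τ = 11.2 s

Leg 1: 5.55 s is already measured on the train.
Leg 2: γ = 1/√(1 − 0.7203²) = 1/√0.4812 = 1.442; τ_2 = 1.38/1.442 = 0.9573 s.
Leg 3: 1.71 s is already measured on the train.
Leg 4: 2.94 s is already measured on the train.
Total: 5.550 + 0.9573 + 1.710 + 2.940 s.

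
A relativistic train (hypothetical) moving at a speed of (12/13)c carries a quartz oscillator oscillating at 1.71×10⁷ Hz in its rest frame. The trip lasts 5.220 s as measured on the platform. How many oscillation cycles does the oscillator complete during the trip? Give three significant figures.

N = 3.43×10⁷

γ = 1/√(1 − (12/13)²) = 13/5 = 2.600
The oscillator's own cycle count is N = f × τ where τ is the proper time on the train. τ = Δt/γ = 5.220/2.600 = 2.008 s = 2.008×10⁰ s.
N = 1.71×10⁷ × 2.008×10⁰ = 3.433×10⁷.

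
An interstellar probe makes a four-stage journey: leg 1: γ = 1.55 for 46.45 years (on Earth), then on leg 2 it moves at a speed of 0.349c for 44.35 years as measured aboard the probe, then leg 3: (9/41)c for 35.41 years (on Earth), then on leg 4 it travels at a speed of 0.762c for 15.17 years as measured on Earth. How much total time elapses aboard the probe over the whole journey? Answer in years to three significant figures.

τ = 119 years

Leg 1: γ = 1.55; τ_1 = 46.45/1.550 = 29.97 years.
Leg 2: 44.35 years is already measured aboard the probe.
Leg 3: γ = 1/√(1 − (9/41)²) = 41/40 = 1.025; τ_3 = 35.41/1.025 = 34.55 years.
Leg 4: γ = 1/√(1 − 0.762²) = 1/√0.4194 = 1.544; τ_4 = 15.17/1.544 = 9.824 years.
Total: 29.97 + 44.35 + 34.55 + 9.824 years.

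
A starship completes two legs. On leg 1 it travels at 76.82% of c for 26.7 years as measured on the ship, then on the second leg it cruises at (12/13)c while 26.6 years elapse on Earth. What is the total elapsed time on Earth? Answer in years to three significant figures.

Δt = 68.3 years

Leg 1: β = 0.7682; γ = 1/√(1 − 0.7682²) = 1/√0.4099 = 1.562; Δt_1 = 1.562 × 26.7 = 41.71 years.
Leg 2: 26.6 years is already measured on Earth.
Total: 41.71 + 26.60 years.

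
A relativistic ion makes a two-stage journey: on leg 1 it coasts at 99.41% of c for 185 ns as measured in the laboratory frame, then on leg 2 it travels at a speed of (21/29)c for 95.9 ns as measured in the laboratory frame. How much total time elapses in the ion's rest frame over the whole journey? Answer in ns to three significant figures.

τ = 86.2 ns

Leg 1: β = 0.9941; γ = 1/√(1 − 0.9941²) = 1/√0.01177 = 9.219; τ_1 = 185/9.219 = 20.07 ns.
Leg 2: γ = 1/√(1 − (21/29)²) = 29/20 = 1.450; τ_2 = 95.9/1.450 = 66.14 ns.
Total: 20.07 + 66.14 ns.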